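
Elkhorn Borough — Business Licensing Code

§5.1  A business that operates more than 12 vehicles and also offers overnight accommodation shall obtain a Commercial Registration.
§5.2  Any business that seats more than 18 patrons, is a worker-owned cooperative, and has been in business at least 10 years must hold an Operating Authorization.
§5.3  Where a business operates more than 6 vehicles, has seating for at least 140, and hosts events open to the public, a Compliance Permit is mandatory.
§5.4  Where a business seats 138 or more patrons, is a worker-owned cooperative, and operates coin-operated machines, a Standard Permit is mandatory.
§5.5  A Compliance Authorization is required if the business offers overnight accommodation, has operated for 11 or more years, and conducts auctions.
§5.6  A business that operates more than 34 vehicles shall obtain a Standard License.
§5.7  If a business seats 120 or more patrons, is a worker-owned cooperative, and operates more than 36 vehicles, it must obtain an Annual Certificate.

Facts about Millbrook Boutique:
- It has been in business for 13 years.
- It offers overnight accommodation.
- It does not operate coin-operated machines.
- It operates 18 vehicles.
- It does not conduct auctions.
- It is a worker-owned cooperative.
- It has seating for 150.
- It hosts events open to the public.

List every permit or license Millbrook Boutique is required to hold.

§5.1 vehicles 18 > 12; offers overnight accommodation → Commercial Registration required.
§5.2 seating 150 > 18; is a worker-owned cooperative; years in business 13 ≥ 10 → Operating Authorization required.
§5.3 vehicles 18 > 6; seating 150 ≥ 140; hosts events open to the public → Compliance Permit required.
§5.4 seating 150 ≥ 138; is a worker-owned cooperative; does not operate coin-operated machines → Standard Permit not required.
§5.5 offers overnight accommodation; years in business 13 ≥ 11; does not conduct auctions → Compliance Authorization not required.
§5.6 vehicles 18 ≤ 34 → Standard License not required.
§5.7 seating 150 ≥ 120; is a worker-owned cooperative; vehicles 18 ≤ 36 → Annual Certificate not required.

Commercial Registration, Compliance Permit, Operating Authorization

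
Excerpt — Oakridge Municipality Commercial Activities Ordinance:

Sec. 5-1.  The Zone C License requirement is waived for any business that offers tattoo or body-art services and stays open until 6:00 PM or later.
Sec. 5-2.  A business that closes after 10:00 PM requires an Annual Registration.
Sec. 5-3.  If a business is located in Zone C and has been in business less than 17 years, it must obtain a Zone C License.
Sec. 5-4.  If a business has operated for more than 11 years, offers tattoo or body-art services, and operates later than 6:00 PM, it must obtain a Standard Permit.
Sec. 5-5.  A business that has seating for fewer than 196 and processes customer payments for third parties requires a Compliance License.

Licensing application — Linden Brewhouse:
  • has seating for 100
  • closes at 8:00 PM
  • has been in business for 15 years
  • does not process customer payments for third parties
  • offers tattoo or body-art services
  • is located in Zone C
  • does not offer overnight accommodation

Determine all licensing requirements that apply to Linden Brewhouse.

Standard Permit

Sec. 5-1. offers tattoo or body-art services; closes 8:00 PM, after 6:00 PM → exempt from Zone C License.
Sec. 5-2. closes 8:00 PM, at/before 10:00 PM → Annual Registration not required.
Sec. 5-3. is located in Zone C; years in business 15 < 17 → Zone C License required.
Sec. 5-4. years in business 15 > 11; offers tattoo or body-art services; closes 8:00 PM, after 6:00 PM → Standard Permit required.
Sec. 5-5. seating 100 < 196; does not process customer payments for third parties → Compliance License not required.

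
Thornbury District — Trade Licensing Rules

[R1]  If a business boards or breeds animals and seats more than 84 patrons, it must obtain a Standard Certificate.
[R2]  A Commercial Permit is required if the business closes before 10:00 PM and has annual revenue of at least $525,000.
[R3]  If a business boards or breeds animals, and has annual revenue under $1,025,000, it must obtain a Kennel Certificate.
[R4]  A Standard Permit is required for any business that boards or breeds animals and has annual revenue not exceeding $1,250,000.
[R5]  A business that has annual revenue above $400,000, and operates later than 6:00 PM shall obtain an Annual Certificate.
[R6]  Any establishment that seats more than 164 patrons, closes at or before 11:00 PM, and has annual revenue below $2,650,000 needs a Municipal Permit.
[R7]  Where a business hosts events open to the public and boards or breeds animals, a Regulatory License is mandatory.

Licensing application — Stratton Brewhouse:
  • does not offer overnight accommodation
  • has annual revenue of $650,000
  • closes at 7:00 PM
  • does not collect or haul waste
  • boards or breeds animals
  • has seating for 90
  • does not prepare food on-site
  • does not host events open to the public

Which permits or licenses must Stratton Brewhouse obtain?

[R1] boards or breeds animals; seating 90 > 84 → Standard Certificate required.
[R2] closes 7:00 PM, at/before 10:00 PM; revenue $650,000 ≥ $525,000 → Commercial Permit required.
[R3] boards or breeds animals; revenue $650,000 < $1,025,000 → Kennel Certificate required.
[R4] boards or breeds animals; revenue $650,000 ≤ $1,250,000 → Standard Permit required.
[R5] revenue $650,000 > $400,000; closes 7:00 PM, after 6:00 PM → Annual Certificate required.
[R6] seating 90 ≤ 164; closes 7:00 PM, at/before 11:00 PM; revenue $650,000 < $2,650,000 → Municipal Permit not required.
[R7] does not host events open to the public; boards or breeds animals → Regulatory License not required.

Annual Certificate, Commercial Permit, Kennel Certificate, Standard Certificate, Standard Permit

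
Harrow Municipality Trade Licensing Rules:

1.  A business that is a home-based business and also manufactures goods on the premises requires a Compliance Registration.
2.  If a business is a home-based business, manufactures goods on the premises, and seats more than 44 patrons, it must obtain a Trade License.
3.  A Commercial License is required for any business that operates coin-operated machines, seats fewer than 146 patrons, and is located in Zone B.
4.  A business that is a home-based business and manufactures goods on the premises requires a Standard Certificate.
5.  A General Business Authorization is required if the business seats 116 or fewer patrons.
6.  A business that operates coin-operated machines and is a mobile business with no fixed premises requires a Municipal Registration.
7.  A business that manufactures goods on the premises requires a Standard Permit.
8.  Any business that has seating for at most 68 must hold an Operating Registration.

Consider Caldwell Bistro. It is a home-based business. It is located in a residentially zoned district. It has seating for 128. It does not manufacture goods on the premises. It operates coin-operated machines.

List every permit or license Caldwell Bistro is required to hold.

1. is a home-based business; does not manufacture goods on the premises → Compliance Registration not required.
2. is a home-based business; does not manufacture goods on the premises; seating 128 > 44 → Trade License not required.
3. operates coin-operated machines; seating 128 < 146; is located in a residentially zoned district (not: is located in Zone B) → Commercial License not required.
4. is a home-based business; does not manufacture goods on the premises → Standard Certificate not required.
5. seating 128 > 116 → General Business Authorization not required.
6. operates coin-operated machines; is a home-based business (not: is a mobile business with no fixed premises) → Municipal Registration not required.
7. does not manufacture goods on the premises → Standard Permit not required.
8. seating 128 > 68 → Operating Registration not required.

None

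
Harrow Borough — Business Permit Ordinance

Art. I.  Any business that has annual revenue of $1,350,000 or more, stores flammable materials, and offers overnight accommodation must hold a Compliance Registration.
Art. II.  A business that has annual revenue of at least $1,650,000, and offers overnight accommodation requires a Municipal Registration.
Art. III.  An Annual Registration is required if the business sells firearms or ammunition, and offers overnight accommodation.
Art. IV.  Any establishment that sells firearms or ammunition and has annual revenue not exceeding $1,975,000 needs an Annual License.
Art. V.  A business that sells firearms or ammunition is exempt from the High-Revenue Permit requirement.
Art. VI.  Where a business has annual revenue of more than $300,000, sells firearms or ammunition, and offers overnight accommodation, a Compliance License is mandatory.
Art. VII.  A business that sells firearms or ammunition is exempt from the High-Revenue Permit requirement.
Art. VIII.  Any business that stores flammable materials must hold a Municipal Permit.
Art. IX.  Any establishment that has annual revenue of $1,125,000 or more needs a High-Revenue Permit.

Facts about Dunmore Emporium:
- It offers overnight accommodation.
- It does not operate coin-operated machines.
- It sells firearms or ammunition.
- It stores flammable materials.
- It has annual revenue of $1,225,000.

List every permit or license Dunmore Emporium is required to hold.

Art. I. revenue $1,225,000 < $1,350,000; stores flammable materials; offers overnight accommodation → Compliance Registration not required.
Art. II. revenue $1,225,000 < $1,650,000; offers overnight accommodation → Municipal Registration not required.
Art. III. sells firearms or ammunition; offers overnight accommodation → Annual Registration required.
Art. IV. sells firearms or ammunition; revenue $1,225,000 ≤ $1,975,000 → Annual License required.
Art. V. sells firearms or ammunition → exempt from High-Revenue Permit.
Art. VI. revenue $1,225,000 > $300,000; sells firearms or ammunition; offers overnight accommodation → Compliance License required.
Art. VII. sells firearms or ammunition → exempt from High-Revenue Permit.
Art. VIII. stores flammable materials → Municipal Permit required.
Art. IX. revenue $1,225,000 ≥ $1,125,000 → High-Revenue Permit required.

Annual License, Annual Registration, Compliance License, Municipal Permit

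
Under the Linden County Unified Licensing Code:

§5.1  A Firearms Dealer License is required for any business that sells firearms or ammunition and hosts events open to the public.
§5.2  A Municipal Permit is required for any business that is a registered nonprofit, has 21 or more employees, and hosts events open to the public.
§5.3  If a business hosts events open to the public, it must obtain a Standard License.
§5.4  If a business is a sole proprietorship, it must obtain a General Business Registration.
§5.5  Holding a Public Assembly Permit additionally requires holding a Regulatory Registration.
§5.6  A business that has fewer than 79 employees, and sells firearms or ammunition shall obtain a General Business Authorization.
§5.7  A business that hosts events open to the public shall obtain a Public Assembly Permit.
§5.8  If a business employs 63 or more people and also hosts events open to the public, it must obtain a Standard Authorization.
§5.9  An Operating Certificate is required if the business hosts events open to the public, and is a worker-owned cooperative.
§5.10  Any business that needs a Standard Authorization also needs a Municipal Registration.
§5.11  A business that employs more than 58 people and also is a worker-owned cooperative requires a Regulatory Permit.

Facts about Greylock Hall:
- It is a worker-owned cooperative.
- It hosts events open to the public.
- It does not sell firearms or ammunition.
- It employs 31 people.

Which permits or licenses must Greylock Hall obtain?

§5.1 does not sell firearms or ammunition; hosts events open to the public → Firearms Dealer License not required.
§5.2 is a worker-owned cooperative (not: is a registered nonprofit); employees 31 ≥ 21; hosts events open to the public → Municipal Permit not required.
§5.3 hosts events open to the public → Standard License required.
§5.4 is a worker-owned cooperative (not: is a sole proprietorship) → General Business Registration not required.
§5.5 Public Assembly Permit is required → Regulatory Registration also required.
§5.6 employees 31 < 79; does not sell firearms or ammunition → General Business Authorization not required.
§5.7 hosts events open to the public → Public Assembly Permit required.
§5.8 employees 31 < 63; hosts events open to the public → Standard Authorization not required.
§5.9 hosts events open to the public; is a worker-owned cooperative → Operating Certificate required.
§5.10 Standard Authorization is not required → no effect.
§5.11 employees 31 ≤ 58; is a worker-owned cooperative → Regulatory Permit not required.

Operating Certificate, Public Assembly Permit, Regulatory Registration, Standard License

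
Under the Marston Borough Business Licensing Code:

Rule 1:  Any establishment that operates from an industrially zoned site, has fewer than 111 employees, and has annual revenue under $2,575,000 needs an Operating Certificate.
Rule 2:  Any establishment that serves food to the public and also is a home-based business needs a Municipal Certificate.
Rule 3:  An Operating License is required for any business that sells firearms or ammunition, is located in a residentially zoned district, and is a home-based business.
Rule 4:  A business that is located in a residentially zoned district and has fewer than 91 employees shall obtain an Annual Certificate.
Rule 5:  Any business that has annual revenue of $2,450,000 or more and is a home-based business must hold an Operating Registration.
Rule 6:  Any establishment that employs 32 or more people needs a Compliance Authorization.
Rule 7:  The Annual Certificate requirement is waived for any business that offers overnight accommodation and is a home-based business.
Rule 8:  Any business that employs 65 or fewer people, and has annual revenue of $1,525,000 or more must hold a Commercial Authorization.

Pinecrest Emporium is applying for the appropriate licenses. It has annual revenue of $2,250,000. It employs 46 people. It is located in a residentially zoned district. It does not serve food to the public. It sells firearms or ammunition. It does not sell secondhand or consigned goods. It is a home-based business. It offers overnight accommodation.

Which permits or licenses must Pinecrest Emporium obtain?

Rule 1: is a home-based business (not: operates from an industrially zoned site); employees 46 < 111; revenue $2,250,000 < $2,575,000 → Operating Certificate not required.
Rule 2: does not serve food to the public; is a home-based business → Municipal Certificate not required.
Rule 3: sells firearms or ammunition; is located in a residentially zoned district; is a home-based business → Operating License required.
Rule 4: is located in a residentially zoned district; employees 46 < 91 → Annual Certificate required.
Rule 5: revenue $2,250,000 < $2,450,000; is a home-based business → Operating Registration not required.
Rule 6: employees 46 ≥ 32 → Compliance Authorization required.
Rule 7: offers overnight accommodation; is a home-based business → exempt from Annual Certificate.
Rule 8: employees 46 ≤ 65; revenue $2,250,000 ≥ $1,525,000 → Commercial Authorization required.

Commercial Authorization, Compliance Authorization, Operating License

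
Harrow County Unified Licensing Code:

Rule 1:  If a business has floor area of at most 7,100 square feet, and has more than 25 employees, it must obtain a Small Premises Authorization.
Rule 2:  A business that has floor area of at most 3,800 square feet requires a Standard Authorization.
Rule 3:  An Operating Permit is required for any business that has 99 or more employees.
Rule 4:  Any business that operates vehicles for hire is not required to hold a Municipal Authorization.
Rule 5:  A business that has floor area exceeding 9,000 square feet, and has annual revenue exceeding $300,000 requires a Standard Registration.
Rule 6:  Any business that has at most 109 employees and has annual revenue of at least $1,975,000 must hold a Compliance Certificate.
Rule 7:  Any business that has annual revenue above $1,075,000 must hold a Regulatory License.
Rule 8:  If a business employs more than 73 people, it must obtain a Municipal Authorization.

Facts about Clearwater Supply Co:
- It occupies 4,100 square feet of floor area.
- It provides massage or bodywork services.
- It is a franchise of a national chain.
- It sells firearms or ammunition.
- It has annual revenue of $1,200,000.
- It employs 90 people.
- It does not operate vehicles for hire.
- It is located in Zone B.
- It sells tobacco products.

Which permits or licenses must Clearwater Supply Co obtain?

Municipal Authorization, Regulatory License, Small Premises Authorization

Rule 1: floor area 4,100 square feet ≤ 7,100 square feet; employees 90 > 25 → Small Premises Authorization required.
Rule 2: floor area 4,100 square feet > 3,800 square feet → Standard Authorization not required.
Rule 3: employees 90 < 99 → Operating Permit not required.
Rule 4: does not operate vehicles for hire → Municipal Authorization exemption does not apply.
Rule 5: floor area 4,100 square feet ≤ 9,000 square feet; revenue $1,200,000 > $300,000 → Standard Registration not required.
Rule 6: employees 90 ≤ 109; revenue $1,200,000 < $1,975,000 → Compliance Certificate not required.
Rule 7: revenue $1,200,000 > $1,075,000 → Regulatory License required.
Rule 8: employees 90 > 73 → Municipal Authorization required.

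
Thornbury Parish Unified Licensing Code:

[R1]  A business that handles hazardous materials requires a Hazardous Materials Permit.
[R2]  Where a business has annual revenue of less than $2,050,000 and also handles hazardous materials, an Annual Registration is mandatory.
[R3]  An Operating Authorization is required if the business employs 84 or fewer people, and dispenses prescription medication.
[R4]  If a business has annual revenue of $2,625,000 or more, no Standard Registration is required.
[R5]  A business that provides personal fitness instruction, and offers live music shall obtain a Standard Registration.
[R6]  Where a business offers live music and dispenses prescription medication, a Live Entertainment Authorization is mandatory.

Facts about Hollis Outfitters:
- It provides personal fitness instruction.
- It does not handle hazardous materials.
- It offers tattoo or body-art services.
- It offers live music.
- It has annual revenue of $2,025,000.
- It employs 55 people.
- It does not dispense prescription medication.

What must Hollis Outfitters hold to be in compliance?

Standard Registration

[R1] does not handle hazardous materials → Hazardous Materials Permit not required.
[R2] revenue $2,025,000 < $2,050,000; does not handle hazardous materials → Annual Registration not required.
[R3] employees 55 ≤ 84; does not dispense prescription medication → Operating Authorization not required.
[R4] revenue $2,025,000 < $2,625,000 → Standard Registration exemption does not apply.
[R5] provides personal fitness instruction; offers live music → Standard Registration required.
[R6] offers live music; does not dispense prescription medication → Live Entertainment Authorization not required.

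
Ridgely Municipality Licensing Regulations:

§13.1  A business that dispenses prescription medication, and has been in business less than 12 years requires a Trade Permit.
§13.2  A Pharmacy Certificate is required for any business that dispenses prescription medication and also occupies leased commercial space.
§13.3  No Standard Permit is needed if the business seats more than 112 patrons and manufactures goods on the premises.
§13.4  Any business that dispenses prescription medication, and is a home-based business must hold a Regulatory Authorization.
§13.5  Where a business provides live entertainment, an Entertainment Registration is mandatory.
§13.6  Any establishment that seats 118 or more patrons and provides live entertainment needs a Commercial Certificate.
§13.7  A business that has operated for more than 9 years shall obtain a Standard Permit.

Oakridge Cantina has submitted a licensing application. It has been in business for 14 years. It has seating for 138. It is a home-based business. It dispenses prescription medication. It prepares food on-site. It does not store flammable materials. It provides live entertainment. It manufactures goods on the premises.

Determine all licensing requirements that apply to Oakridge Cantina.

Commercial Certificate, Entertainment Registration, Regulatory Authorization

§13.1 dispenses prescription medication; years in business 14 ≥ 12 → Trade Permit not required.
§13.2 dispenses prescription medication; is a home-based business (not: occupies leased commercial space) → Pharmacy Certificate not required.
§13.3 seating 138 > 112; manufactures goods on the premises → exempt from Standard Permit.
§13.4 dispenses prescription medication; is a home-based business → Regulatory Authorization required.
§13.5 provides live entertainment → Entertainment Registration required.
§13.6 seating 138 ≥ 118; provides live entertainment → Commercial Certificate required.
§13.7 years in business 14 > 9 → Standard Permit required.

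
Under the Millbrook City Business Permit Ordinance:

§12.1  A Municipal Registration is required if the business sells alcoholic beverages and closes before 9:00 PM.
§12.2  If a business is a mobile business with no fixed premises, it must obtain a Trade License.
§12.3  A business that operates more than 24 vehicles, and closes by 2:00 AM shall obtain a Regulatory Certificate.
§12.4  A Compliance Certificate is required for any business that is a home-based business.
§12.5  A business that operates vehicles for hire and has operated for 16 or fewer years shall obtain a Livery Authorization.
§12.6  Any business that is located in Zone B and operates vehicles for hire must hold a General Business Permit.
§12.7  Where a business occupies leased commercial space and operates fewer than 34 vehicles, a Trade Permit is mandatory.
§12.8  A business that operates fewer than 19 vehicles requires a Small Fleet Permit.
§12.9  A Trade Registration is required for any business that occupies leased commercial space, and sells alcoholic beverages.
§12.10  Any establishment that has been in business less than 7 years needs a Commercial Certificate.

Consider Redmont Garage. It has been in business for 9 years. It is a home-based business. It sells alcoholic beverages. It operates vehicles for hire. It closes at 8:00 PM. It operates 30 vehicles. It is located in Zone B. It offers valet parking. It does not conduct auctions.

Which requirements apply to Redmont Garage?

Compliance Certificate, General Business Permit, Livery Authorization, Municipal Registration, Regulatory Certificate

§12.1 sells alcoholic beverages; closes 8:00 PM, at/before 9:00 PM → Municipal Registration required.
§12.2 is a home-based business (not: is a mobile business with no fixed premises) → Trade License not required.
§12.3 vehicles 30 > 24; closes 8:00 PM, at/before 2:00 AM → Regulatory Certificate required.
§12.4 is a home-based business → Compliance Certificate required.
§12.5 operates vehicles for hire; years in business 9 ≤ 16 → Livery Authorization required.
§12.6 is located in Zone B; operates vehicles for hire → General Business Permit required.
§12.7 is a home-based business (not: occupies leased commercial space); vehicles 30 < 34 → Trade Permit not required.
§12.8 vehicles 30 ≥ 19 → Small Fleet Permit not required.
§12.9 is a home-based business (not: occupies leased commercial space); sells alcoholic beverages → Trade Registration not required.
§12.10 years in business 9 ≥ 7 → Commercial Certificate not required.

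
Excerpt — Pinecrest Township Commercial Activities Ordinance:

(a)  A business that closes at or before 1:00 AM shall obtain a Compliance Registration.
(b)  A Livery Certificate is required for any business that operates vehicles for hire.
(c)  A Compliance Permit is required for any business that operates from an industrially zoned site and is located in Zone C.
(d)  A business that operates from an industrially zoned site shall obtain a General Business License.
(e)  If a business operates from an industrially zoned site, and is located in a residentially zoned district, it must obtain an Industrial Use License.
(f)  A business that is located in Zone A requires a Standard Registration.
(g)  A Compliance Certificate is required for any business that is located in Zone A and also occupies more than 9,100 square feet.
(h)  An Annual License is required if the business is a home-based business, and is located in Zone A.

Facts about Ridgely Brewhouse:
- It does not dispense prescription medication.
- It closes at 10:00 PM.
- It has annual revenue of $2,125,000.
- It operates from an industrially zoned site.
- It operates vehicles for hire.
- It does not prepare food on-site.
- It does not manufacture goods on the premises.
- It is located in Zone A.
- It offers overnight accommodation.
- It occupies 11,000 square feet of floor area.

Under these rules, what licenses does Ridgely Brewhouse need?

(a) closes 10:00 PM, at/before 1:00 AM → Compliance Registration required.
(b) operates vehicles for hire → Livery Certificate required.
(c) operates from an industrially zoned site; is located in Zone A (not: is located in Zone C) → Compliance Permit not required.
(d) operates from an industrially zoned site → General Business License required.
(e) operates from an industrially zoned site; is located in Zone A (not: is located in a residentially zoned district) → Industrial Use License not required.
(f) is located in Zone A → Standard Registration required.
(g) is located in Zone A; floor area 11,000 square feet > 9,100 square feet → Compliance Certificate required.
(h) operates from an industrially zoned site (not: is a home-based business); is located in Zone A → Annual License not required.

Compliance Certificate, Compliance Registration, General Business License, Livery Certificate, Standard Registration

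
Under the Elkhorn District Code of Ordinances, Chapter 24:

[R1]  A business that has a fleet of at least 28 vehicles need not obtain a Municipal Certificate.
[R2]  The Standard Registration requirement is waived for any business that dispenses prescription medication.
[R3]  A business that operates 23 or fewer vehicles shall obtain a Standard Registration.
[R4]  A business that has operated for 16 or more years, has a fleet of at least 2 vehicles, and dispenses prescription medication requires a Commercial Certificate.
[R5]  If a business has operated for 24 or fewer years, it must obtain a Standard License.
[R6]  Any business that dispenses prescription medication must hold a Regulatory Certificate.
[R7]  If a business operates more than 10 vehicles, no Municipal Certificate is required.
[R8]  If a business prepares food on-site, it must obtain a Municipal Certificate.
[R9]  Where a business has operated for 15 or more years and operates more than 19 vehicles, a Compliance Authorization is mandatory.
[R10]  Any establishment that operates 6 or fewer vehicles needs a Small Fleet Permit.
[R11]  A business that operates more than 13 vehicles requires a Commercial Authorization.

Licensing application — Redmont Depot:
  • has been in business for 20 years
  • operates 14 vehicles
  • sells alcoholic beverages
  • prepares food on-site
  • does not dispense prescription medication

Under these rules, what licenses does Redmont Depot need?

Commercial Authorization, Standard License, Standard Registration

[R1] vehicles 14 < 28 → Municipal Certificate exemption does not apply.
[R2] does not dispense prescription medication → Standard Registration exemption does not apply.
[R3] vehicles 14 ≤ 23 → Standard Registration required.
[R4] years in business 20 ≥ 16; vehicles 14 ≥ 2; does not dispense prescription medication → Commercial Certificate not required.
[R5] years in business 20 ≤ 24 → Standard License required.
[R6] does not dispense prescription medication → Regulatory Certificate not required.
[R7] vehicles 14 > 10 → exempt from Municipal Certificate.
[R8] prepares food on-site → Municipal Certificate required.
[R9] years in business 20 ≥ 15; vehicles 14 ≤ 19 → Compliance Authorization not required.
[R10] vehicles 14 > 6 → Small Fleet Permit not required.
[R11] vehicles 14 > 13 → Commercial Authorization required.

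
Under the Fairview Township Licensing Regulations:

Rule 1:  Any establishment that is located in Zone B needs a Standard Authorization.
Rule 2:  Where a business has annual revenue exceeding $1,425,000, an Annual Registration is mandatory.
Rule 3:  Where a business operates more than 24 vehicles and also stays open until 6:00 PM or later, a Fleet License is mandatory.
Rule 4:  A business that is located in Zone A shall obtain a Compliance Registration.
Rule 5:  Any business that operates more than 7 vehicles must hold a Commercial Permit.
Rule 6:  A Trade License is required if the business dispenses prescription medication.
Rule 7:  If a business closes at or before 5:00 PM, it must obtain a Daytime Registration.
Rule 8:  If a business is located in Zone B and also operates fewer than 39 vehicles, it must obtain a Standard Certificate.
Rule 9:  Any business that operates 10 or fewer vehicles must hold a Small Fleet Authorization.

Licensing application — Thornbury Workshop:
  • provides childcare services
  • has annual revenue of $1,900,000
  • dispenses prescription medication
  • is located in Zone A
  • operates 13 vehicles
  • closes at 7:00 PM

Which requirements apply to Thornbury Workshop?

Rule 1: is located in Zone A (not: is located in Zone B) → Standard Authorization not required.
Rule 2: revenue $1,900,000 > $1,425,000 → Annual Registration required.
Rule 3: vehicles 13 ≤ 24; closes 7:00 PM, after 6:00 PM → Fleet License not required.
Rule 4: is located in Zone A → Compliance Registration required.
Rule 5: vehicles 13 > 7 → Commercial Permit required.
Rule 6: dispenses prescription medication → Trade License required.
Rule 7: closes 7:00 PM, after 5:00 PM → Daytime Registration not required.
Rule 8: is located in Zone A (not: is located in Zone B); vehicles 13 < 39 → Standard Certificate not required.
Rule 9: vehicles 13 > 10 → Small Fleet Authorization not required.

Annual Registration, Commercial Permit, Compliance Registration, Trade License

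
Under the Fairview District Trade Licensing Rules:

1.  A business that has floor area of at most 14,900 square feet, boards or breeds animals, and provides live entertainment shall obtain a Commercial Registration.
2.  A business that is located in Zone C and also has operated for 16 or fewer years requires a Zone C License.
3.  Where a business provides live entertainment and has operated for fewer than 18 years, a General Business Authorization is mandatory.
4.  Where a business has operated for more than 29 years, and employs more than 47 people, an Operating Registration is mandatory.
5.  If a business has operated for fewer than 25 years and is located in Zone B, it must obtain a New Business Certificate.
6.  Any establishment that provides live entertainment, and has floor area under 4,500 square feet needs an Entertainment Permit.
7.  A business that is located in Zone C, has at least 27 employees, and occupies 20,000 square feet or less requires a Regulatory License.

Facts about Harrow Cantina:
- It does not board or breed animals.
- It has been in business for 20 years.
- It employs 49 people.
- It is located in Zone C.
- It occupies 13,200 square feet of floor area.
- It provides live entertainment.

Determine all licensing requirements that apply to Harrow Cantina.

Regulatory License

1. floor area 13,200 square feet ≤ 14,900 square feet; does not board or breed animals; provides live entertainment → Commercial Registration not required.
2. is located in Zone C; years in business 20 > 16 → Zone C License not required.
3. provides live entertainment; years in business 20 ≥ 18 → General Business Authorization not required.
4. years in business 20 ≤ 29; employees 49 > 47 → Operating Registration not required.
5. years in business 20 < 25; is located in Zone C (not: is located in Zone B) → New Business Certificate not required.
6. provides live entertainment; floor area 13,200 square feet ≥ 4,500 square feet → Entertainment Permit not required.
7. is located in Zone C; employees 49 ≥ 27; floor area 13,200 square feet ≤ 20,000 square feet → Regulatory License required.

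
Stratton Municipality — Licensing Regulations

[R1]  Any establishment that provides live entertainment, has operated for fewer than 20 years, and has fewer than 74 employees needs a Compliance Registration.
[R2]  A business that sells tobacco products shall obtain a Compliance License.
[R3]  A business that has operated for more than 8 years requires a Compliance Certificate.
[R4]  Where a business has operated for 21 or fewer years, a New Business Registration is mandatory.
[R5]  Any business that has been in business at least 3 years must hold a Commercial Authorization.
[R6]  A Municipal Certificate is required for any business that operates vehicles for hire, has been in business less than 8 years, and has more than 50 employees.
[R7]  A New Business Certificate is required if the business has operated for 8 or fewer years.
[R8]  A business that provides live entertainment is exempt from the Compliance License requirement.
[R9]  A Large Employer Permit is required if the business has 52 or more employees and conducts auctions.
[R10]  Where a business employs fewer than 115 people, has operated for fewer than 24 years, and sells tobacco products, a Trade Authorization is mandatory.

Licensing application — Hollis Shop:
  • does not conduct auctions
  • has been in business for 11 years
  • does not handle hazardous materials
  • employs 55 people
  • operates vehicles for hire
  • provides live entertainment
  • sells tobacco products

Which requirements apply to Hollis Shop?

Commercial Authorization, Compliance Certificate, Compliance Registration, New Business Registration, Trade Authorization

[R1] provides live entertainment; years in business 11 < 20; employees 55 < 74 → Compliance Registration required.
[R2] sells tobacco products → Compliance License required.
[R3] years in business 11 > 8 → Compliance Certificate required.
[R4] years in business 11 ≤ 21 → New Business Registration required.
[R5] years in business 11 ≥ 3 → Commercial Authorization required.
[R6] operates vehicles for hire; years in business 11 ≥ 8; employees 55 > 50 → Municipal Certificate not required.
[R7] years in business 11 > 8 → New Business Certificate not required.
[R8] provides live entertainment → exempt from Compliance License.
[R9] employees 55 ≥ 52; does not conduct auctions → Large Employer Permit not required.
[R10] employees 55 < 115; years in business 11 < 24; sells tobacco products → Trade Authorization required.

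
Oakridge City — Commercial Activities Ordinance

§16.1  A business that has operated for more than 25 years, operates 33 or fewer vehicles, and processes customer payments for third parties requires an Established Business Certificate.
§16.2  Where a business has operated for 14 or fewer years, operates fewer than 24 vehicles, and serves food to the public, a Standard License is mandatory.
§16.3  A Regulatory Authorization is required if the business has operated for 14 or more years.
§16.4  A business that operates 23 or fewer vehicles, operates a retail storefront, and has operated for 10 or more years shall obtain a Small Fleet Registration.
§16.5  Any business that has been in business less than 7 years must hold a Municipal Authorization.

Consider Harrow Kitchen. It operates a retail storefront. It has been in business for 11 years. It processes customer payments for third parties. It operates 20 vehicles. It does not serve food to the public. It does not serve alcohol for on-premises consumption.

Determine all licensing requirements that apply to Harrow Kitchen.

Small Fleet Registration

§16.1 years in business 11 ≤ 25; vehicles 20 ≤ 33; processes customer payments for third parties → Established Business Certificate not required.
§16.2 years in business 11 ≤ 14; vehicles 20 < 24; does not serve food to the public → Standard License not required.
§16.3 years in business 11 < 14 → Regulatory Authorization not required.
§16.4 vehicles 20 ≤ 23; operates a retail storefront; years in business 11 ≥ 10 → Small Fleet Registration required.
§16.5 years in business 11 ≥ 7 → Municipal Authorization not required.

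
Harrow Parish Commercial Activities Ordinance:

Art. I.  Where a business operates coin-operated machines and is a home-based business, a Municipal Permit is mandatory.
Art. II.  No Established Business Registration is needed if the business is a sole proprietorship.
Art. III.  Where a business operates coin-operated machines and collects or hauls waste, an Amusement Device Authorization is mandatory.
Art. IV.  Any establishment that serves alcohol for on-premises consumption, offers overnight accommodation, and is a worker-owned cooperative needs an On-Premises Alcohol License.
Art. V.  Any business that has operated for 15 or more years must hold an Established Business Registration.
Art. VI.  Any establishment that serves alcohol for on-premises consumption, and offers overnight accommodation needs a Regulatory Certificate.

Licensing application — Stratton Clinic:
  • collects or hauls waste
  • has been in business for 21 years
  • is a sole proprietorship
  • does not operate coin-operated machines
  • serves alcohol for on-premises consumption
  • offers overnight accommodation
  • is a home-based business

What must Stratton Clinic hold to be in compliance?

Regulatory Certificate

Art. I. does not operate coin-operated machines; is a home-based business → Municipal Permit not required.
Art. II. is a sole proprietorship → exempt from Established Business Registration.
Art. III. does not operate coin-operated machines; collects or hauls waste → Amusement Device Authorization not required.
Art. IV. serves alcohol for on-premises consumption; offers overnight accommodation; is a sole proprietorship (not: is a worker-owned cooperative) → On-Premises Alcohol License not required.
Art. V. years in business 21 ≥ 15 → Established Business Registration required.
Art. VI. serves alcohol for on-premises consumption; offers overnight accommodation → Regulatory Certificate required.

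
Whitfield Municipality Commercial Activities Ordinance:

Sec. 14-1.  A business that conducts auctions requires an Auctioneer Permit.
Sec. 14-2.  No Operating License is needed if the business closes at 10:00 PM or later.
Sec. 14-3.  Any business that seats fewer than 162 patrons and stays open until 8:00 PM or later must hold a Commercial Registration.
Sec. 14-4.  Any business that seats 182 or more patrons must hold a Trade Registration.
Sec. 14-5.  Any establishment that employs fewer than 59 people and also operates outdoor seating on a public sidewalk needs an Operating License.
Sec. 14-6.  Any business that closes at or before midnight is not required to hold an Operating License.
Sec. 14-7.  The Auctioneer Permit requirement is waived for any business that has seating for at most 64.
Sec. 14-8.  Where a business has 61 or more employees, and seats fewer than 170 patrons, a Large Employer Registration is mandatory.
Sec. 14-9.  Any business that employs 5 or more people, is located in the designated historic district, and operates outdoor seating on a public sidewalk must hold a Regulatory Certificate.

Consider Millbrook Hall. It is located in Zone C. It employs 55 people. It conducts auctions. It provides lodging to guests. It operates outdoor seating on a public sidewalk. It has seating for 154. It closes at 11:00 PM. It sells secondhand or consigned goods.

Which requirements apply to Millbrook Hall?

Sec. 14-1. conducts auctions → Auctioneer Permit required.
Sec. 14-2. closes 11:00 PM, after 10:00 PM → exempt from Operating License.
Sec. 14-3. seating 154 < 162; closes 11:00 PM, after 8:00 PM → Commercial Registration required.
Sec. 14-4. seating 154 < 182 → Trade Registration not required.
Sec. 14-5. employees 55 < 59; operates outdoor seating on a public sidewalk → Operating License required.
Sec. 14-6. closes 11:00 PM, at/before midnight → exempt from Operating License.
Sec. 14-7. seating 154 > 64 → Auctioneer Permit exemption does not apply.
Sec. 14-8. employees 55 < 61; seating 154 < 170 → Large Employer Registration not required.
Sec. 14-9. employees 55 ≥ 5; is located in Zone C (not: is located in the designated historic district); operates outdoor seating on a public sidewalk → Regulatory Certificate not required.

Auctioneer Permit, Commercial Registration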